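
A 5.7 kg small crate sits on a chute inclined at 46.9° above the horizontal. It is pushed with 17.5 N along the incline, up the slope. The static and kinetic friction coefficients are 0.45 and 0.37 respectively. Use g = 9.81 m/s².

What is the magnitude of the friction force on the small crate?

f ≈ 14.1 N (up the incline)

The normal reaction is N = m g cos θ = 38.21 N.
Parallel to the incline, ΣF = 0 gives f = m g sin θ − P = 40.83 − 17.5 = 23.33 N (up-slope positive).
Static friction can supply at most μ_s N = 17.19 N.
|23.33| exceeds 17.19 N, so the small crate slips down-slope; friction is kinetic, f = μ_k N = 0.37×38.21 = 14.1 N.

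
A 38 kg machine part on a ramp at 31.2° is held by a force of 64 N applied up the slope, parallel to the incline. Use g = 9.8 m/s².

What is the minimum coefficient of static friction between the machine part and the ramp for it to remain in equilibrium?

N = m g cos θ = 318.5 N.
Friction must make up the shortfall along the incline: f = m g sin θ − P = 192.9 − 64 = 128.9 N.
At the threshold f = μ_s N, so μ_s,min = 128.9/318.5 = 0.405.

μ_s,min ≈ 0.405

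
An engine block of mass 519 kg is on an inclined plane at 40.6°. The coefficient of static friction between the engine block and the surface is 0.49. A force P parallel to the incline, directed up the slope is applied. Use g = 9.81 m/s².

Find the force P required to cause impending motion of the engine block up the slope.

P ≈ 5210 N

At impending motion up the slope, friction acts down-slope at its limit: f = μ_s N.
P is parallel to the surface, so N = m g cos θ = 3870 N.
Along the incline: P = m g sin θ + μ_s N = 3310 + 0.49×3870 = 5210 N.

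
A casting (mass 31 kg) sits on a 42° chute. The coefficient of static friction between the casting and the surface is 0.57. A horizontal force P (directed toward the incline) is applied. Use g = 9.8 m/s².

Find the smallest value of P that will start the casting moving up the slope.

P ≈ 918 N

At impending motion up the slope, friction acts down-slope at its limit: f = μ_s N.
Perpendicular to the incline: N = m g cos θ + P sin θ.
Along the incline: P cos θ = m g sin θ + μ_s N = m g sin θ + μ_s (m g cos θ + P sin θ).
Solving, P (cos θ − μ_s sin θ) = m g (sin θ + μ_s cos θ), so P = 31×9.8×(sin 42° + 0.57 cos 42°)/(cos 42° − 0.57 sin 42°) = 304×1.093/0.3617 = 918 N.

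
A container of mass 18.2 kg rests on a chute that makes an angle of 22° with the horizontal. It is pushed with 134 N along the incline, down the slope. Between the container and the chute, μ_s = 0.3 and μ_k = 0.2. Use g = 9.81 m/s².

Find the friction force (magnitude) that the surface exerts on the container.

f ≈ 33.1 N (up the incline)

The normal reaction is N = m g cos θ = 165.5 N.
The friction needed for equilibrium is m g sin θ + P = 66.88 + 134 = 200.9 N, measured positive up-slope.
The static-friction ceiling is μ_s N = 0.3 × 165.5 = 49.66 N.
Since |200.9| > 49.66 N, static friction cannot hold it; the container slides down the incline and kinetic friction applies: f = μ_k N = 0.2 × 165.5 = 33.1 N.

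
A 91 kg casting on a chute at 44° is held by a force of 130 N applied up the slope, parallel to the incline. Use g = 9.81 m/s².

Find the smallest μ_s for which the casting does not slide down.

N = m g cos θ = 642.2 N.
Friction must make up the shortfall along the incline: f = m g sin θ − P = 620.1 − 130 = 490.1 N.
At the threshold f = μ_s N, so μ_s,min = 490.1/642.2 = 0.763.

μ_s,min ≈ 0.763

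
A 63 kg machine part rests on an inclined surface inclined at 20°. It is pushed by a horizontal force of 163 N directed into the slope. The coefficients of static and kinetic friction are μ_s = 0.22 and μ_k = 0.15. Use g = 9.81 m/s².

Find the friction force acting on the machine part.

f ≈ 58.2 N (up the incline)

Resolve perpendicular to the incline: N = m g cos θ + P sin θ = 63×9.81×cos 20° + 163×sin 20° = 636.5 N.
Parallel to the incline: P cos θ − m g sin θ = 153.2 − 211.4 = -58.21 N; the friction needed to balance this is 58.21 N acting up the slope.
The limit of static friction is μ_s N = 140 N.
|f_req| = 58.21 ≤ 140 N → the machine part is in equilibrium; friction equals the required value.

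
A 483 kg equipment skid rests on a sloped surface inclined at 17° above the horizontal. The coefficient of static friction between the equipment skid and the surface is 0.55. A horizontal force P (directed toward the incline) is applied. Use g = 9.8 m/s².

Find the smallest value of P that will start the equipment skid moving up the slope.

At impending motion up the slope, friction acts down-slope at its limit: f = μ_s N.
Perpendicular to the incline: N = m g cos θ + P sin θ.
Along the incline: P cos θ = m g sin θ + μ_s N = m g sin θ + μ_s (m g cos θ + P sin θ).
Solving, P (cos θ − μ_s sin θ) = m g (sin θ + μ_s cos θ), so P = 483×9.8×(sin 17° + 0.55 cos 17°)/(cos 17° − 0.55 sin 17°) = 4730×0.8183/0.7955 = 4870 N.

P ≈ 4870 N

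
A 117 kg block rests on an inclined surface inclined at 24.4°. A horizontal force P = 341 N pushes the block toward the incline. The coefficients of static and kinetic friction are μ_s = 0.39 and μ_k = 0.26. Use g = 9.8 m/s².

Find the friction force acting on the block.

f ≈ 163 N (up the incline)

The horizontal push has a component P sin θ into the surface, so N = m g cos θ + P sin θ = 1044 + 140.9 = 1185 N.
Along the incline, the net driving force (taking up-slope positive) is P cos θ − m g sin θ = 310.5 − 473.7 = -163.1 N, so equilibrium requires friction f = 163.1 N (up-slope).
Maximum static friction: μ_s N = 0.39 × 1185 = 462.2 N.
Since 163.1 N is within the 462.2 N limit, the block stays put and friction is exactly 163 N.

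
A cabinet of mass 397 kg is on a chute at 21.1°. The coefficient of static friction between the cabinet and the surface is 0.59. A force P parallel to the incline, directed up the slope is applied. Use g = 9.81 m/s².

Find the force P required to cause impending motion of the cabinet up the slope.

P ≈ 3550 N

At impending motion up the slope, friction acts down-slope at its limit: f = μ_s N.
P is parallel to the surface, so N = m g cos θ = 3630 N.
Along the incline: P = m g sin θ + μ_s N = 1400 + 0.59×3630 = 3550 N.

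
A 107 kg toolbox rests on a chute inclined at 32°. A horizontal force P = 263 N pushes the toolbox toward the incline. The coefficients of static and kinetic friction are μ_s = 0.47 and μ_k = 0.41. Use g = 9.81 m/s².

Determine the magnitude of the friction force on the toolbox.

Resolve perpendicular to the incline: N = m g cos θ + P sin θ = 107×9.81×cos 32° + 263×sin 32° = 1030 N.
Along the incline, the net driving force (taking up-slope positive) is P cos θ − m g sin θ = 223 − 556.2 = -333.2 N, so equilibrium requires friction f = 333.2 N (up-slope).
Maximum static friction: μ_s N = 0.47 × 1030 = 483.9 N.
Since 333.2 N is within the 483.9 N limit, the toolbox stays put and friction is exactly 333 N.

f ≈ 333 N (up the incline)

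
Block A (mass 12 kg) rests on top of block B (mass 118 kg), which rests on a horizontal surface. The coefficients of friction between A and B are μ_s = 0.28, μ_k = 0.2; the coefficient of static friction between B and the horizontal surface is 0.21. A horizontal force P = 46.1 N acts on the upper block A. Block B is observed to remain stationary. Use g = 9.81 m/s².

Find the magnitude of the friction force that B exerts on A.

f ≈ 23.5 N

Between the blocks, N₁ = m_A g = 117.7 N.
So the A–B interface can sustain at most μ_s N₁ = 32.96 N of static friction.
Since P = 46.1 N > 32.96 N, A slides on B; the A–B friction is kinetic: f₁ = μ_k N₁ = 0.2×117.7 = 23.5 N.
By Newton's third law B feels 23.5 N forward from A. With B stationary, the floor's static friction on B balances it: f₂ = 23.5 N (well within μ_s(m_A+m_B)g = 267.8 N).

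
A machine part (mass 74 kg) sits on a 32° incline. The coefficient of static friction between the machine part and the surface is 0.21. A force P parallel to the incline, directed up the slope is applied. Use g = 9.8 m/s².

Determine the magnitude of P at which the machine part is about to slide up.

P ≈ 513 N

At impending motion up the slope, friction acts down-slope at its limit: f = μ_s N.
P is parallel to the surface, so N = m g cos θ = 615 N.
Along the incline: P = m g sin θ + μ_s N = 384 + 0.21×615 = 513 N.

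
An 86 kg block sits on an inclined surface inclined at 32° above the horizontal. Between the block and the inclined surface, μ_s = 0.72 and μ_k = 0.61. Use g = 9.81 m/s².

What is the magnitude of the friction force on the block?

The normal reaction is N = m g cos θ = 715.5 N.
For equilibrium along the incline, friction must balance the weight component: f = m g sin θ = 447.1 N up the slope.
Static friction can supply at most μ_s N = 515.1 N.
Since |447.1| ≤ 515.1 N, static friction is sufficient; f equals the required value, not μ_s N.

f ≈ 447 N (up the incline)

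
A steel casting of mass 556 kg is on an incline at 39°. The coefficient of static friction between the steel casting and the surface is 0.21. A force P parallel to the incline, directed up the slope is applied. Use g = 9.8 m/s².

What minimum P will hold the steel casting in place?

The steel casting tends to slide down (tan θ > μ_s), so at the point of impending slip friction acts up-slope at its limit: f = μ_s N.
P is parallel to the surface, so N = m g cos θ = 4230 N.
Along the incline: P + μ_s N = m g sin θ, so P = 3430 − 0.21×4230 = 2540 N.

P_min ≈ 2540 N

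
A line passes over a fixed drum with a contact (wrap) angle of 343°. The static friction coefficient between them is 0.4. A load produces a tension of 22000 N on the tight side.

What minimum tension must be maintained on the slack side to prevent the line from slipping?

Capstan equation at impending slip: T_tight/T_slack = e^{μβ}.
β = 343° = 5.986 rad; e^{μβ} = e^{0.4×5.986} = 10.96.
T_slack = T_tight / e^{μβ} = 22000 / 10.96 = 2010 N.

T_min ≈ 2010 N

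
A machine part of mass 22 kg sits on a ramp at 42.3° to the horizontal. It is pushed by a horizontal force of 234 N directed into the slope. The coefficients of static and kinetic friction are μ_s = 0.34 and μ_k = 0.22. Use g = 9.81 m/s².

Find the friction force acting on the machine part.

Normal direction: N = m g cos θ + P sin θ = 317.1 N.
Along the incline, the net driving force (taking up-slope positive) is P cos θ − m g sin θ = 173.1 − 145.2 = 27.82 N, so equilibrium requires friction f = -27.82 N (down-slope).
Maximum static friction: μ_s N = 0.34 × 317.1 = 107.8 N.
Since 27.82 N is within the 107.8 N limit, the machine part stays put and friction is exactly 27.8 N.

f ≈ 27.8 N (down the incline)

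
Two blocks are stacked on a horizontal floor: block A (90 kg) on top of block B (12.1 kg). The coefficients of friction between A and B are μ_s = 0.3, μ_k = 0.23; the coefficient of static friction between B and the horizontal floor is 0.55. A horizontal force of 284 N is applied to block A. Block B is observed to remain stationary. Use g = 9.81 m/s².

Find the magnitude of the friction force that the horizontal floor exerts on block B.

The normal force B exerts on A is simply A's weight, N₁ = 882.9 N.
Maximum static friction on A from B: μ_s N₁ = 0.3×882.9 = 264.9 N.
Since P = 284 N > 264.9 N, A slides on B; the A–B friction is kinetic: f₁ = μ_k N₁ = 0.23×882.9 = 203 N.
By Newton's third law B feels 203 N forward from A. With B stationary, the floor's static friction on B balances it: f₂ = 203 N (well within μ_s(m_A+m_B)g = 550.9 N).

f ≈ 203 N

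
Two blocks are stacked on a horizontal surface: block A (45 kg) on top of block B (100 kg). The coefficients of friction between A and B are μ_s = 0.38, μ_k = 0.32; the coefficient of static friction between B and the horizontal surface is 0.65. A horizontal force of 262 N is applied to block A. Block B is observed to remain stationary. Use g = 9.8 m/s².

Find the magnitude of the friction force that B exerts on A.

The normal force B exerts on A is simply A's weight, N₁ = 441 N.
So the A–B interface can sustain at most μ_s N₁ = 167.6 N of static friction.
P = 262 N exceeds that limit, so A slips over B and the interface friction becomes kinetic: f₁ = μ_k N₁ = 0.32×441 = 141 N.
By Newton's third law B feels 141 N forward from A. With B stationary, the floor's static friction on B balances it: f₂ = 141 N (well within μ_s(m_A+m_B)g = 923.7 N).

f ≈ 141 N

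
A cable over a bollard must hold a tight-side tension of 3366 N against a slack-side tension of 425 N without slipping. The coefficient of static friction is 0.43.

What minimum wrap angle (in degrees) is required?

T₂/T₁ = e^{μβ} → β = ln(T₂/T₁)/μ.
β = ln(3366/425)/0.43 = 2.069/0.43 = 4.813 rad.
In degrees: β = 4.813 × 180/π = 276°.

β_min ≈ 276°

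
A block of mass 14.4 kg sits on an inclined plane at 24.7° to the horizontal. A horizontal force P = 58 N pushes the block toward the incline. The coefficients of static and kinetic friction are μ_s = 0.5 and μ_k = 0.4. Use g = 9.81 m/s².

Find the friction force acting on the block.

Resolve perpendicular to the incline: N = m g cos θ + P sin θ = 14.4×9.81×cos 24.7° + 58×sin 24.7° = 152.6 N.
Along the incline, the net driving force (taking up-slope positive) is P cos θ − m g sin θ = 52.69 − 59.03 = -6.336 N, so equilibrium requires friction f = 6.336 N (up-slope).
Maximum static friction: μ_s N = 0.5 × 152.6 = 76.29 N.
Since 6.336 N is within the 76.29 N limit, the block stays put and friction is exactly 6.34 N.

f ≈ 6.34 N (up the incline)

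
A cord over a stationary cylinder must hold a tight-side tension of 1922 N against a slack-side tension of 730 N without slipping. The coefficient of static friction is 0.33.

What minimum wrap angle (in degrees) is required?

β_min ≈ 168°

T₂/T₁ = e^{μβ} → β = ln(T₂/T₁)/μ.
β = ln(1922/730)/0.33 = 0.9681/0.33 = 2.934 rad.
In degrees: β = 2.934 × 180/π = 168°.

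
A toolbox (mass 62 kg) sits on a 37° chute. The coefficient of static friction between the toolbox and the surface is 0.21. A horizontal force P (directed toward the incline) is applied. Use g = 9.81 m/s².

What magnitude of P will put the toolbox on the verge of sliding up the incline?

At impending motion up the slope, friction acts down-slope at its limit: f = μ_s N.
Perpendicular to the incline: N = m g cos θ + P sin θ.
Along the incline: P cos θ = m g sin θ + μ_s N = m g sin θ + μ_s (m g cos θ + P sin θ).
Solving, P (cos θ − μ_s sin θ) = m g (sin θ + μ_s cos θ), so P = 62×9.81×(sin 37° + 0.21 cos 37°)/(cos 37° − 0.21 sin 37°) = 608×0.7695/0.6723 = 696 N.

P ≈ 696 N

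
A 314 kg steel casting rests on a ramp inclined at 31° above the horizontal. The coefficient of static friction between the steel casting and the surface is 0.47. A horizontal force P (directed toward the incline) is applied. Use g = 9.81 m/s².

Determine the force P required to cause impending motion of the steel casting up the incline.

P ≈ 4600 N

At impending motion up the slope, friction acts down-slope at its limit: f = μ_s N.
Perpendicular to the incline: N = m g cos θ + P sin θ.
Along the incline: P cos θ = m g sin θ + μ_s N = m g sin θ + μ_s (m g cos θ + P sin θ).
Solving, P (cos θ − μ_s sin θ) = m g (sin θ + μ_s cos θ), so P = 314×9.81×(sin 31° + 0.47 cos 31°)/(cos 31° − 0.47 sin 31°) = 3080×0.9179/0.6151 = 4600 N.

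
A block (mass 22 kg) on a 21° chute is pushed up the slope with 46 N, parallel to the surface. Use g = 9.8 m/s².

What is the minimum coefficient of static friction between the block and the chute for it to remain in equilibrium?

N = m g cos θ = 201.3 N.
Friction must make up the shortfall along the incline: f = m g sin θ − P = 77.26 − 46 = 31.26 N.
At the threshold f = μ_s N, so μ_s,min = 31.26/201.3 = 0.155.

μ_s,min ≈ 0.155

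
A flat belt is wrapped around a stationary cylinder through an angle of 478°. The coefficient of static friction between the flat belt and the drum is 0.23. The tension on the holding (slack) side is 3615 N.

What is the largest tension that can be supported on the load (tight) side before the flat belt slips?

At impending slip the capstan equation gives T₂/T₁ = e^{μβ} with β in radians.
β = 478° × π/180 = 8.343 rad.
e^{μβ} = e^{0.23×8.343} = 6.813.
T₂ = T₁ · e^{μβ} = 3615 × 6.813 = 24600 N.

T_max ≈ 24600 N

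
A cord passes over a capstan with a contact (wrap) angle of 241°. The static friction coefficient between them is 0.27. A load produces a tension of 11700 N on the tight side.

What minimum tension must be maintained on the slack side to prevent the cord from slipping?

Capstan equation at impending slip: T_tight/T_slack = e^{μβ}.
β = 241° = 4.206 rad; e^{μβ} = e^{0.27×4.206} = 3.113.
T_slack = T_tight / e^{μβ} = 11700 / 3.113 = 3760 N.

T_min ≈ 3760 N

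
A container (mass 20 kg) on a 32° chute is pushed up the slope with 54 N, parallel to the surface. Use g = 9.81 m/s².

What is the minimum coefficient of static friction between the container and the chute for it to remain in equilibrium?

N = m g cos θ = 166.4 N.
Friction must make up the shortfall along the incline: f = m g sin θ − P = 104 − 54 = 49.97 N.
At the threshold f = μ_s N, so μ_s,min = 49.97/166.4 = 0.3.

μ_s,min ≈ 0.3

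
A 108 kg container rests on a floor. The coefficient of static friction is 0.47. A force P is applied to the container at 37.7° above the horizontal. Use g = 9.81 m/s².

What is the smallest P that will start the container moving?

P ≈ 462 N

N = m g − P sin α (the pull lifts the container).
At impending slip, P cos α = μ_s N = μ_s (m g − P sin α).
Solving: P (cos α + μ_s sin α) = μ_s m g → P = 0.47×1060/(cos 37.7° + 0.47 sin 37.7°) = 498/1.079 = 462 N.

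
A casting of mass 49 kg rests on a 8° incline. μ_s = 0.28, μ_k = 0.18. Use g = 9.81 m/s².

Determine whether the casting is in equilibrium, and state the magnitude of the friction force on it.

N = m g cos θ = 476 N.
Down-slope weight component: m g sin θ = 66.9 N.
μ_s N = 133 N.
66.9 ≤ 133 N, so it stays put; friction = 66.9 N.

f ≈ 66.9 N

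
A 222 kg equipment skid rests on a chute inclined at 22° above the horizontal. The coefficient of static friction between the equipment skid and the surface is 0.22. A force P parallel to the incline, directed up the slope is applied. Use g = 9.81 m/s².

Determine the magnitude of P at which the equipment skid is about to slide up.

At impending motion up the slope, friction acts down-slope at its limit: f = μ_s N.
P is parallel to the surface, so N = m g cos θ = 2020 N.
Along the incline: P = m g sin θ + μ_s N = 816 + 0.22×2020 = 1260 N.

P ≈ 1260 N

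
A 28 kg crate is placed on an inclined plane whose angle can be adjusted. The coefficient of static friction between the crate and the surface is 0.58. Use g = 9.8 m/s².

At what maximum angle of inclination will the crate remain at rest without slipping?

At the slip threshold, m g sin θ = μ_s · m g cos θ, so tan θ = μ_s.
θ_max = arctan(0.58) = 30.1°.

θ_max ≈ 30.1°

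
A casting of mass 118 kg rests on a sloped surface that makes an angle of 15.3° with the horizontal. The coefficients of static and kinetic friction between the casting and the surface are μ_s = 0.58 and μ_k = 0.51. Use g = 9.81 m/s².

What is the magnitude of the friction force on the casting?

Perpendicular to the surface, N = m g cos θ = 118·9.81·cos 15.3° = 1117 N.
For equilibrium along the incline, friction must balance the weight component: f = m g sin θ = 305.5 N up the slope.
Maximum static friction available: μ_s N = 0.58 × 1117 = 647.6 N.
Since |305.5| ≤ 647.6 N, no slip — friction simply equals what equilibrium demands.

f ≈ 305 N (up the incline)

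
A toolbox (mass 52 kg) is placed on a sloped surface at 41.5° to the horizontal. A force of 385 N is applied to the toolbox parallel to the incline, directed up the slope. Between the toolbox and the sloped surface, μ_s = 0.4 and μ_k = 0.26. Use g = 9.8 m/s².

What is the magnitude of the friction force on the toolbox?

f ≈ 47.3 N (down the incline)

The normal reaction is N = m g cos θ = 381.7 N.
The friction needed for equilibrium is m g sin θ − P = 337.7 − 385 = -47.33 N, measured positive up-slope.
The static-friction ceiling is μ_s N = 0.4 × 381.7 = 152.7 N.
Since |-47.33| ≤ 152.7 N, no slip — friction simply equals what equilibrium demands.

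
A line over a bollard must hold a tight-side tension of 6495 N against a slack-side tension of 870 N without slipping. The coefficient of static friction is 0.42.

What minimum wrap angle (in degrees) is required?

T₂/T₁ = e^{μβ} → β = ln(T₂/T₁)/μ.
β = ln(6495/870)/0.42 = 2.01/0.42 = 4.786 rad.
In degrees: β = 4.786 × 180/π = 274°.

β_min ≈ 274°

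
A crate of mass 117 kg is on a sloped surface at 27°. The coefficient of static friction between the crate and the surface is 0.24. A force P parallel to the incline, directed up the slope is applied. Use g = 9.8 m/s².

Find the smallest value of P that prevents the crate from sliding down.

P_min ≈ 275 N

The crate tends to slide down (tan θ > μ_s), so at the point of impending slip friction acts up-slope at its limit: f = μ_s N.
P is parallel to the surface, so N = m g cos θ = 1020 N.
Along the incline: P + μ_s N = m g sin θ, so P = 521 − 0.24×1020 = 275 N.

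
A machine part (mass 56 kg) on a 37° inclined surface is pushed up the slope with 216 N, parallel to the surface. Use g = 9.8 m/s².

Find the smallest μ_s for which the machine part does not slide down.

μ_s,min ≈ 0.261

N = m g cos θ = 438.3 N.
Friction must make up the shortfall along the incline: f = m g sin θ − P = 330.3 − 216 = 114.3 N.
At the threshold f = μ_s N, so μ_s,min = 114.3/438.3 = 0.261.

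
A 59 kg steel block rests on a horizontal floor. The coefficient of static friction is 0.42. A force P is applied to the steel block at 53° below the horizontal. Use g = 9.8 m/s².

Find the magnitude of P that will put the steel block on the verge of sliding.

P ≈ 912 N

N = m g + P sin α (the push presses the steel block into the horizontal floor).
At impending slip, P cos α = μ_s N = μ_s (m g + P sin α).
Solving: P (cos α − μ_s sin α) = μ_s m g → P = 0.42×578/(cos 53° − 0.42 sin 53°) = 243/0.2664 = 912 N.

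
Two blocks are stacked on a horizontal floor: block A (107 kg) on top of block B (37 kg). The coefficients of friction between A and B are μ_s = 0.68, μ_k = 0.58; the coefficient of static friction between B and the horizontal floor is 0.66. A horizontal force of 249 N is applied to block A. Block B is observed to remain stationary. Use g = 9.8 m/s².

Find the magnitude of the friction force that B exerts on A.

f ≈ 249 N

The normal force B exerts on A is simply A's weight, N₁ = 1049 N.
Maximum static friction on A from B: μ_s N₁ = 0.68×1049 = 713 N.
Since P = 249 N ≤ 713 N, A does not slip on B; friction on A equals P = 249 N.
By Newton's third law B feels 249 N forward from A. With B stationary, the floor's static friction on B balances it: f₂ = 249 N (well within μ_s(m_A+m_B)g = 931.4 N).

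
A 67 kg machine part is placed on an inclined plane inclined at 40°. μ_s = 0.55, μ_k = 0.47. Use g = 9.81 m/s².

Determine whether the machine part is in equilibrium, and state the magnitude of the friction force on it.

N = m g cos θ = 503 N.
Down-slope weight component: m g sin θ = 422 N.
μ_s N = 277 N.
422 > 277 N, so it slides; kinetic friction f = μ_k N = 0.47×503 = 237 N.

f ≈ 237 N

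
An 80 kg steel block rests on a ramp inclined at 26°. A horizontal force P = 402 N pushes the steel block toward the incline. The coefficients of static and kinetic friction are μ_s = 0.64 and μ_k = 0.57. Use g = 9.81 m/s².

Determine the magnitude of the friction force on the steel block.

Resolve perpendicular to the incline: N = m g cos θ + P sin θ = 80×9.81×cos 26° + 402×sin 26° = 881.6 N.
Parallel to the incline: P cos θ − m g sin θ = 361.3 − 344 = 17.28 N; the friction needed to balance this is 17.28 N acting down the slope.
The limit of static friction is μ_s N = 564.2 N.
Since 17.28 N is within the 564.2 N limit, the steel block stays put and friction is exactly 17.3 N.

f ≈ 17.3 N (down the incline)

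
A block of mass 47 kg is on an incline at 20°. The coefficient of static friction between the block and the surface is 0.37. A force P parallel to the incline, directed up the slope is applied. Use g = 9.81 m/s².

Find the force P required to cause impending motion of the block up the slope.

At impending motion up the slope, friction acts down-slope at its limit: f = μ_s N.
P is parallel to the surface, so N = m g cos θ = 433 N.
Along the incline: P = m g sin θ + μ_s N = 158 + 0.37×433 = 318 N.

P ≈ 318 N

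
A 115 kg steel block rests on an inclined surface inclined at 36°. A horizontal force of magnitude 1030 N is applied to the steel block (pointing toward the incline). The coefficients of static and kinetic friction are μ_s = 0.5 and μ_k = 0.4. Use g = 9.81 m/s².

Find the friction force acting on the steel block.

Normal direction: N = m g cos θ + P sin θ = 1518 N.
Parallel to the incline: P cos θ − m g sin θ = 833.3 − 663.1 = 170.2 N; the friction needed to balance this is 170.2 N acting down the slope.
Maximum static friction: μ_s N = 0.5 × 1518 = 759.1 N.
|f_req| = 170.2 ≤ 759.1 N → the steel block is in equilibrium; friction equals the required value.

f ≈ 170 N (down the incline)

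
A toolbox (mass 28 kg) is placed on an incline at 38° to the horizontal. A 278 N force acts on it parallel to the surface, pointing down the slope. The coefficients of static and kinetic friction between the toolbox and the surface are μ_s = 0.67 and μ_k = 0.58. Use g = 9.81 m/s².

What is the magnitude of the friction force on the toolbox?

f ≈ 126 N (up the incline)

Perpendicular to the surface, N = m g cos θ = 28·9.81·cos 38° = 216.5 N.
The friction needed for equilibrium is m g sin θ + P = 169.1 + 278 = 447.1 N, measured positive up-slope.
Static friction can supply at most μ_s N = 145 N.
|447.1| exceeds 145 N, so the toolbox slips down-slope; friction is kinetic, f = μ_k N = 0.58×216.5 = 126 N.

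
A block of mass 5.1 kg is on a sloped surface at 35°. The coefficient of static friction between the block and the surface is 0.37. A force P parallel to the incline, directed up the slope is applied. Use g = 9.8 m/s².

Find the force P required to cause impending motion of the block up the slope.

At impending motion up the slope, friction acts down-slope at its limit: f = μ_s N.
P is parallel to the surface, so N = m g cos θ = 40.9 N.
Along the incline: P = m g sin θ + μ_s N = 28.7 + 0.37×40.9 = 43.8 N.

P ≈ 43.8 N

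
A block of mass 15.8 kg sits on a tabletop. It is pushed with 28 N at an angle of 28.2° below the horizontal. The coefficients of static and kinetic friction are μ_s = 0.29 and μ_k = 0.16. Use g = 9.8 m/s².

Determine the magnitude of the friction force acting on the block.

f ≈ 24.7 N

The vertical component of P adds to the normal force: N = m g + P sin α = 154.8 + 13.23 = 168.1 N.
The horizontal driving force is P cos α = 24.68 N, so equilibrium needs friction f = 24.68 N.
μ_s N = 0.29 × 168.1 = 48.74 N.
Since 24.68 N does not exceed the limit, the block stays at rest and f = 24.7 N.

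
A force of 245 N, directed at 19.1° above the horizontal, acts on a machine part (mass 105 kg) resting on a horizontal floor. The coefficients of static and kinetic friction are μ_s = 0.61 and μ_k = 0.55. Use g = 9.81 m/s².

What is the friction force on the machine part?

f ≈ 232 N

The vertical component of P reduces the normal force: N = m g − P sin α = 1030 − 80.17 = 949.9 N.
Horizontally, friction must balance P cos α = 231.5 N.
μ_s N = 0.61 × 949.9 = 579.4 N.
231.5 ≤ 579.4 N → static; friction equals the required 232 N.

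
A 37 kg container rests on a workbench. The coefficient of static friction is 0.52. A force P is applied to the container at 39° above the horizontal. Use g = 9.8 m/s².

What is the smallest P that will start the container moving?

N = m g − P sin α (the pull lifts the container).
At impending slip, P cos α = μ_s N = μ_s (m g − P sin α).
Solving: P (cos α + μ_s sin α) = μ_s m g → P = 0.52×363/(cos 39° + 0.52 sin 39°) = 189/1.104 = 171 N.

P ≈ 171 N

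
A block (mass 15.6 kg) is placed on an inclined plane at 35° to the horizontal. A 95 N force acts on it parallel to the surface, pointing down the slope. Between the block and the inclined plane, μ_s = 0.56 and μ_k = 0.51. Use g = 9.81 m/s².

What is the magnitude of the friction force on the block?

f ≈ 63.9 N (up the incline)

Normal force: N = m g cos θ = 15.6 × 9.81 × cos 35° = 125.4 N.
For equilibrium along the incline the friction force must supply f = m g sin θ + P = 87.78 + 95 = 182.8 N (positive meaning up-slope).
The static-friction ceiling is μ_s N = 0.56 × 125.4 = 70.2 N.
|182.8| exceeds 70.2 N, so the block slips down-slope; friction is kinetic, f = μ_k N = 0.51×125.4 = 63.9 N.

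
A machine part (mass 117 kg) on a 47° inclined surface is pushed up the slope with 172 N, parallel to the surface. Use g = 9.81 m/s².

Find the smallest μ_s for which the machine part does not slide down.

μ_s,min ≈ 0.853

N = m g cos θ = 782.8 N.
Friction must make up the shortfall along the incline: f = m g sin θ − P = 839.4 − 172 = 667.4 N.
At the threshold f = μ_s N, so μ_s,min = 667.4/782.8 = 0.853.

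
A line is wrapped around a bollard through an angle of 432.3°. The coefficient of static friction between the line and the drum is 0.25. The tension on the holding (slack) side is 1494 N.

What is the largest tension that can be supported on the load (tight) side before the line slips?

T_max ≈ 9850 N

At impending slip the capstan equation gives T₂/T₁ = e^{μβ} with β in radians.
β = 432.3° × π/180 = 7.545 rad.
e^{μβ} = e^{0.25×7.545} = 6.595.
T₂ = T₁ · e^{μβ} = 1494 × 6.595 = 9850 N.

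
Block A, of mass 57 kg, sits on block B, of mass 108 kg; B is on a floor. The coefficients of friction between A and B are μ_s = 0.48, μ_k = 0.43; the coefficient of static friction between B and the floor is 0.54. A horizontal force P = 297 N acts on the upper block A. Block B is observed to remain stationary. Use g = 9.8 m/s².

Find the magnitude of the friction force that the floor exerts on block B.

The normal force B exerts on A is simply A's weight, N₁ = 558.6 N.
Maximum static friction on A from B: μ_s N₁ = 0.48×558.6 = 268.1 N.
Since P = 297 N > 268.1 N, A slides on B; the A–B friction is kinetic: f₁ = μ_k N₁ = 0.43×558.6 = 240 N.
By Newton's third law B feels 240 N forward from A. With B stationary, the floor's static friction on B balances it: f₂ = 240 N (well within μ_s(m_A+m_B)g = 873.2 N).

f ≈ 240 N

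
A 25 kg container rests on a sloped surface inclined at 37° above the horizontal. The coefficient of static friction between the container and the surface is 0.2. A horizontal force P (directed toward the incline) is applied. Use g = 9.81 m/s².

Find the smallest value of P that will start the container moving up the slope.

At impending motion up the slope, friction acts down-slope at its limit: f = μ_s N.
Perpendicular to the incline: N = m g cos θ + P sin θ.
Along the incline: P cos θ = m g sin θ + μ_s N = m g sin θ + μ_s (m g cos θ + P sin θ).
Solving, P (cos θ − μ_s sin θ) = m g (sin θ + μ_s cos θ), so P = 25×9.81×(sin 37° + 0.2 cos 37°)/(cos 37° − 0.2 sin 37°) = 245×0.7615/0.6783 = 275 N.

P ≈ 275 N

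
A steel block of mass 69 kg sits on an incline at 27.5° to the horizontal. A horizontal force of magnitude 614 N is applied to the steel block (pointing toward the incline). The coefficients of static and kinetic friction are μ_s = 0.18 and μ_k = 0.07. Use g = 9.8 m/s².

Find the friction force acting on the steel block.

f ≈ 61.8 N (down the incline)

Resolve perpendicular to the incline: N = m g cos θ + P sin θ = 69×9.8×cos 27.5° + 614×sin 27.5° = 883.3 N.
Parallel to the incline: P cos θ − m g sin θ = 544.6 − 312.2 = 232.4 N; the friction needed to balance this is 232.4 N acting down the slope.
Maximum static friction: μ_s N = 0.18 × 883.3 = 159 N.
The required 232.4 N exceeds the static limit, so the steel block slides up-slope and f = μ_k N = 0.07×883.3 = 61.8 N.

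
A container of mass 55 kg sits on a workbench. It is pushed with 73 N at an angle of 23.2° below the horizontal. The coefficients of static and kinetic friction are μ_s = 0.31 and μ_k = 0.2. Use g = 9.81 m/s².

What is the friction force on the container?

Vertical equilibrium gives N = m g + P sin α = 568.3 N.
For equilibrium, f = P cos α = 73×cos 23.2° = 67.1 N.
The static-friction limit is μ_s N = 176.2 N.
67.1 ≤ 176.2 N → static; friction equals the required 67.1 N.

f ≈ 67.1 N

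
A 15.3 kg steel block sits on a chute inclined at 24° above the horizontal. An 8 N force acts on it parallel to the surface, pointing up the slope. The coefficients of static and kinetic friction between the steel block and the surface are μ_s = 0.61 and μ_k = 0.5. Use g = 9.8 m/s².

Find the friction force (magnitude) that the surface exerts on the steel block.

f ≈ 53 N (up the incline)

Perpendicular to the surface, N = m g cos θ = 15.3·9.8·cos 24° = 137 N.
Parallel to the incline, ΣF = 0 gives f = m g sin θ − P = 60.99 − 8 = 52.99 N (up-slope positive).
Static friction can supply at most μ_s N = 83.56 N.
Since |52.99| ≤ 83.56 N, static friction is sufficient; f equals the required value, not μ_s N.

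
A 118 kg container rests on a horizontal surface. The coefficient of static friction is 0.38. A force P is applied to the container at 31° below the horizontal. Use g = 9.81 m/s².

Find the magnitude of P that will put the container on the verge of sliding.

P ≈ 665 N

N = m g + P sin α (the push presses the container into the horizontal surface).
At impending slip, P cos α = μ_s N = μ_s (m g + P sin α).
Solving: P (cos α − μ_s sin α) = μ_s m g → P = 0.38×1160/(cos 31° − 0.38 sin 31°) = 440/0.6615 = 665 N.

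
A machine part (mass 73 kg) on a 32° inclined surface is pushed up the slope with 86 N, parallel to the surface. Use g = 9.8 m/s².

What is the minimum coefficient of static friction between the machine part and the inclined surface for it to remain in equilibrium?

N = m g cos θ = 606.7 N.
Friction must make up the shortfall along the incline: f = m g sin θ − P = 379.1 − 86 = 293.1 N.
At the threshold f = μ_s N, so μ_s,min = 293.1/606.7 = 0.483.

μ_s,min ≈ 0.483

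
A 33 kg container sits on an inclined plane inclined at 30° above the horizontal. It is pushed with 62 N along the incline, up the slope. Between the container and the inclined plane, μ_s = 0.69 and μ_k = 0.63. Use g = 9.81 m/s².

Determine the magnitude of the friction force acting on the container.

Normal force: N = m g cos θ = 33 × 9.81 × cos 30° = 280.4 N.
Parallel to the incline, ΣF = 0 gives f = m g sin θ − P = 161.9 − 62 = 99.86 N (up-slope positive).
Static friction can supply at most μ_s N = 193.4 N.
Since |99.86| ≤ 193.4 N, no slip — friction simply equals what equilibrium demands.

f ≈ 99.9 N (up the incline)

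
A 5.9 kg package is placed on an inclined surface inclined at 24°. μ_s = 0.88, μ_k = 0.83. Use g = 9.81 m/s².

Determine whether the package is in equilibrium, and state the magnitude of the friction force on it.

N = m g cos θ = 52.9 N.
Down-slope weight component: m g sin θ = 23.5 N.
μ_s N = 46.5 N.
23.5 ≤ 46.5 N, so it stays put; friction = 23.5 N.

f ≈ 23.5 N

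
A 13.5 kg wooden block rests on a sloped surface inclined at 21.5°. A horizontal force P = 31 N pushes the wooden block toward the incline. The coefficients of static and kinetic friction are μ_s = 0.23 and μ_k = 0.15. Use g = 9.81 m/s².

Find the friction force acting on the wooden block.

f ≈ 19.7 N (up the incline)

The horizontal push has a component P sin θ into the surface, so N = m g cos θ + P sin θ = 123.2 + 11.36 = 134.6 N.
Parallel to the incline: P cos θ − m g sin θ = 28.84 − 48.54 = -19.69 N; the friction needed to balance this is 19.69 N acting up the slope.
Maximum static friction: μ_s N = 0.23 × 134.6 = 30.95 N.
Since 19.69 N is within the 30.95 N limit, the wooden block stays put and friction is exactly 19.7 N.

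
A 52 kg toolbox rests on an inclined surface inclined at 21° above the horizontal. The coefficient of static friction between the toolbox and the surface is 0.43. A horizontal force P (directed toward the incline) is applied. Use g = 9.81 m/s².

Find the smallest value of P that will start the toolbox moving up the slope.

P ≈ 497 N

At impending motion up the slope, friction acts down-slope at its limit: f = μ_s N.
Perpendicular to the incline: N = m g cos θ + P sin θ.
Along the incline: P cos θ = m g sin θ + μ_s N = m g sin θ + μ_s (m g cos θ + P sin θ).
Solving, P (cos θ − μ_s sin θ) = m g (sin θ + μ_s cos θ), so P = 52×9.81×(sin 21° + 0.43 cos 21°)/(cos 21° − 0.43 sin 21°) = 510×0.7598/0.7795 = 497 N.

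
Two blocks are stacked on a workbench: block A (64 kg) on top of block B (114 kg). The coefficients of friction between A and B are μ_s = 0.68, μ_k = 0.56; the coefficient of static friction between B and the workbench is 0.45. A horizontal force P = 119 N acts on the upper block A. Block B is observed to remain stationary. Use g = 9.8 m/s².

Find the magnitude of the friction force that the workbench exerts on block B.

f ≈ 119 N

Normal force at the A–B interface: N₁ = m_A g = 627.2 N.
So the A–B interface can sustain at most μ_s N₁ = 426.5 N of static friction.
P = 119 N is within that limit, so A and B move together (both at rest); the A–B friction is simply f₁ = P = 119 N.
By Newton's third law B feels 119 N forward from A. With B stationary, the floor's static friction on B balances it: f₂ = 119 N (well within μ_s(m_A+m_B)g = 785 N).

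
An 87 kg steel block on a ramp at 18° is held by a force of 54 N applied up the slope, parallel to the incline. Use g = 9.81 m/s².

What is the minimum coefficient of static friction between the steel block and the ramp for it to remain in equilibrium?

μ_s,min ≈ 0.258

N = m g cos θ = 811.7 N.
Friction must make up the shortfall along the incline: f = m g sin θ − P = 263.7 − 54 = 209.7 N.
At the threshold f = μ_s N, so μ_s,min = 209.7/811.7 = 0.258.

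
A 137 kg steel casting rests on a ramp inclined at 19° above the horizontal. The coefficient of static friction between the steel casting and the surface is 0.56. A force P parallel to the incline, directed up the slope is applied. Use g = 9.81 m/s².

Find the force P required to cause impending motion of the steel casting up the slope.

At impending motion up the slope, friction acts down-slope at its limit: f = μ_s N.
P is parallel to the surface, so N = m g cos θ = 1270 N.
Along the incline: P = m g sin θ + μ_s N = 438 + 0.56×1270 = 1150 N.

P ≈ 1150 N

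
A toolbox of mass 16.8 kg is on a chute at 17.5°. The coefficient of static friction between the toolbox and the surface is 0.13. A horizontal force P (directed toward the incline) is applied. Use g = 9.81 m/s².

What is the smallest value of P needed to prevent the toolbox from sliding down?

The toolbox tends to slide down (tan θ > μ_s), so at the point of impending slip friction acts up-slope at its limit: f = μ_s N.
Perpendicular to the incline: N = m g cos θ + P sin θ.
Along the incline: P cos θ + μ_s N = m g sin θ, i.e. P cos θ + μ_s (m g cos θ + P sin θ) = m g sin θ.
Solving, P (cos θ + μ_s sin θ) = m g (sin θ − μ_s cos θ), so P = 165×0.1767/0.9928 = 29.3 N.

P_min ≈ 29.3 N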